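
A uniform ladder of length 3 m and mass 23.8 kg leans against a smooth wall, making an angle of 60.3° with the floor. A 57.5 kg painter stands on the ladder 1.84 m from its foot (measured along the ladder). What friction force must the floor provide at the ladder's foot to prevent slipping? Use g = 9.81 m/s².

About the foot of the ladder:
Ladder weight 23.8×9.81 = 233.5 N acts at 1.5 m along the ladder; its horizontal arm is 1.5·cos60.3° = 0.7432 m → τ = 173.5 N·m clockwise.
Painter: 57.5×9.81 = 564.1 N at 1.84 m → arm 0.9116 m → τ = 514.2 N·m clockwise.
Wall normal N acts horizontally at the top; its moment arm is the height L sinθ = 3·sin60.3° = 2.606 m, counterclockwise.
Στ = 0 ⇒ N × 2.606 = 687.7 ⇒ N = 264 N.
ΣFx = 0: friction at the foot balances the wall's push, so f = N_wall = 264 N.

f ≈ 264 N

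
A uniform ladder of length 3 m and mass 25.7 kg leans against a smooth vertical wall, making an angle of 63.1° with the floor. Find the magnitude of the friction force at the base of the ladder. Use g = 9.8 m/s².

f ≈ 63.9 N

Take moments about the foot of the ladder.
Ladder weight 25.7×9.8 = 251.9 N acts at 1.5 m along the ladder; its horizontal arm is 1.5·cos63.1° = 0.6787 m → τ = 171 N·m clockwise.
Wall normal N acts horizontally at the top; its moment arm is the height L sinθ = 3·sin63.1° = 2.675 m, counterclockwise.
Balancing moments: N × 2.675 = 171, giving N = 63.9 N.
ΣFx = 0: friction at the foot balances the wall's push, so f = N_wall = 63.9 N.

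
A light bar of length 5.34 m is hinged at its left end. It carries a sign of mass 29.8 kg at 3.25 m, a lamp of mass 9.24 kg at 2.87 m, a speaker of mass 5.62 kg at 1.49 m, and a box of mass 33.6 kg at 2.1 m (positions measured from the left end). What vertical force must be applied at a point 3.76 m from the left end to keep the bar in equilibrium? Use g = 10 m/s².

Sum moments about the left end (the unknown pivot reaction has zero arm there).
Sign: 29.8 × 10 = 298 N down at 3.25 m → arm 3.25 m, τ = 298 × 3.25 = 968.5 N·m clockwise.
Lamp: 9.24 × 10 = 92.4 N down at 2.87 m → arm 2.87 m, τ = 92.4 × 2.87 = 265.2 N·m clockwise.
Speaker: 5.62 × 10 = 56.2 N down at 1.49 m → arm 1.49 m, τ = 56.2 × 1.49 = 83.74 N·m clockwise.
Box: 33.6 × 10 = 336 N down at 2.1 m → arm 2.1 m, τ = 336 × 2.1 = 705.6 N·m clockwise.
Net moment of the loads = 2023 N·m clockwise.
The upward force F acts at a point 3.76 m from the left end, arm 3.76 m, giving F × 3.76 counterclockwise.
Setting net torque to zero: F × 3.76 = 2023 → F = 2023 / 3.76 = 538 N.

F ≈ 538 N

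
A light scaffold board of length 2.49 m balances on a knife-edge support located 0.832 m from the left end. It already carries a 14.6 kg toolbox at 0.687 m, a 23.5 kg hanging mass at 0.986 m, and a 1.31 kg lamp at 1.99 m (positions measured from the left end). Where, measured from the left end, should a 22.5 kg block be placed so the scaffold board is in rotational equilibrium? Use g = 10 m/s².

x ≈ 0.698 m from the left end

Taking torques about the knife-edge support (at 0.832 m from the left end):
Toolbox: 14.6 × 10 = 146 N down at 0.687 m → arm 0.145 m, τ = 146 × 0.145 = 21.17 N·m counterclockwise.
Hanging mass: 23.5 × 10 = 235 N down at 0.986 m → arm 0.154 m, τ = 235 × 0.154 = 36.19 N·m clockwise.
Lamp: 1.31 × 10 = 13.1 N down at 1.99 m → arm 1.158 m, τ = 13.1 × 1.158 = 15.17 N·m clockwise.
Net moment of existing loads = 30.19 N·m clockwise.
The block weighs 22.5 × 10 = 225 N and must supply an equal counterclockwise moment, so its lever arm about the knife-edge support is 30.19 / 225 = 0.134 m.
That puts it at 0.832 − 0.134 = 0.698 m from the left end.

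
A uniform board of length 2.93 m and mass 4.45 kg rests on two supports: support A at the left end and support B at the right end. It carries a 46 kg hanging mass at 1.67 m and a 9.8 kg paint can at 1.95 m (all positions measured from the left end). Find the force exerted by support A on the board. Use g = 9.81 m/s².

R_A ≈ 248 N

About support B:
Beam weight: 4.45 × 9.81 = 43.65 N down at 1.465 m → arm 1.465 m, τ = 43.65 × 1.465 = 63.95 N·m counterclockwise.
Hanging mass: 46 × 9.81 = 451.3 N down at 1.67 m → arm 1.26 m, τ = 451.3 × 1.26 = 568.6 N·m counterclockwise.
Paint can: 9.8 × 9.81 = 96.14 N down at 1.95 m → arm 0.98 m, τ = 96.14 × 0.98 = 94.22 N·m counterclockwise.
Net load moment about support B = 726.8 N·m counterclockwise.
Reaction R at support A is upward at 0 m, arm 2.93 m → moment R × 2.93 clockwise.
Balancing moments: R × 2.93 = 726.8, giving R = 248 N.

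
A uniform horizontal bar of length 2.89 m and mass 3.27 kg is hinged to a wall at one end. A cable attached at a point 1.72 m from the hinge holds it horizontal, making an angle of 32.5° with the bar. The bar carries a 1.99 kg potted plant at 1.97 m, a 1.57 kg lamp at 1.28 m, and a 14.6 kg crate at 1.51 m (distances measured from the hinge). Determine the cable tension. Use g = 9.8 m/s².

Taking torques about the hinge:
Beam weight: 3.27 × 9.8 = 32.05 N down at 1.445 m → arm 1.445 m, τ = 32.05 × 1.445 = 46.31 N·m clockwise.
Potted plant: 1.99 × 9.8 = 19.5 N down at 1.97 m → arm 1.97 m, τ = 19.5 × 1.97 = 38.41 N·m clockwise.
Lamp: 1.57 × 9.8 = 15.39 N down at 1.28 m → arm 1.28 m, τ = 15.39 × 1.28 = 19.7 N·m clockwise.
Crate: 14.6 × 9.8 = 143.1 N down at 1.51 m → arm 1.51 m, τ = 143.1 × 1.51 = 216.1 N·m clockwise.
Total clockwise load moment = 320.5 N·m.
The cable tension T acts at 1.72 m; only its component perpendicular to the bar, T sinθ, produces torque. sin 32.5° = 0.5373.
Στ = 0 ⇒ T × 1.72 × 0.5373 = 320.5 ⇒ T = 320.5 / 0.9242 = 347 N.

T ≈ 347 N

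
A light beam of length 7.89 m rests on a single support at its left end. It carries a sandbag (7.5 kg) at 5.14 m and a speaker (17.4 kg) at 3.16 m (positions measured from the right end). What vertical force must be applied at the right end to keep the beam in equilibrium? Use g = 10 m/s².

F ≈ 130 N

Sum moments about the left end (the unknown pivot reaction has zero arm there).
Sandbag: 7.5 × 10 = 75 N down at 5.14 m → arm 2.75 m, τ = 75 × 2.75 = 206.2 N·m clockwise.
Speaker: 17.4 × 10 = 174 N down at 3.16 m → arm 4.73 m, τ = 174 × 4.73 = 823 N·m clockwise.
Net moment of the loads = 1029 N·m clockwise.
The upward force F acts at the right end, arm 7.89 m, giving F × 7.89 counterclockwise.
Balancing moments: F × 7.89 = 1029, giving F = 1029 / 7.89 = 130 N.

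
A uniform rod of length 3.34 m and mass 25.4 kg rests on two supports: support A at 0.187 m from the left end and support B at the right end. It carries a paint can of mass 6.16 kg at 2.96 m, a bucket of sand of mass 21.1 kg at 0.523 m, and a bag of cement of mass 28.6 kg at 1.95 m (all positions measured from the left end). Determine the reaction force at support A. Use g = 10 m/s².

R_A ≈ 457 N

Choose support B as the axis so its reaction then has zero moment arm.
Beam weight: 25.4 × 10 = 254 N down at 1.67 m → arm 1.67 m, τ = 254 × 1.67 = 424.2 N·m counterclockwise.
Paint can: 6.16 × 10 = 61.6 N down at 2.96 m → arm 0.38 m, τ = 61.6 × 0.38 = 23.41 N·m counterclockwise.
Bucket of sand: 21.1 × 10 = 211 N down at 0.523 m → arm 2.817 m, τ = 211 × 2.817 = 594.4 N·m counterclockwise.
Bag of cement: 28.6 × 10 = 286 N down at 1.95 m → arm 1.39 m, τ = 286 × 1.39 = 397.5 N·m counterclockwise.
Net load moment about support B = 1440 N·m counterclockwise.
Reaction R at support A is upward at 0.187 m, arm 3.153 m → moment R × 3.153 clockwise.
Balancing moments: R × 3.153 = 1440, giving R = 457 N.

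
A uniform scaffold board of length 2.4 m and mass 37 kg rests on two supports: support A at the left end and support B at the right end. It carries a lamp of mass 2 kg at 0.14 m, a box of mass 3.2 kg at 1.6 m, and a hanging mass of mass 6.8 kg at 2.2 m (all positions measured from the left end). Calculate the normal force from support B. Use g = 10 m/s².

Take moments about support A.
Beam weight: 37 × 10 = 370 N down at 1.2 m → arm 1.2 m, τ = 370 × 1.2 = 444 N·m clockwise.
Lamp: 2 × 10 = 20 N down at 0.14 m → arm 0.14 m, τ = 20 × 0.14 = 2.8 N·m clockwise.
Box: 3.2 × 10 = 32 N down at 1.6 m → arm 1.6 m, τ = 32 × 1.6 = 51.2 N·m clockwise.
Hanging mass: 6.8 × 10 = 68 N down at 2.2 m → arm 2.2 m, τ = 68 × 2.2 = 149.6 N·m clockwise.
Net load moment about support A = 647.6 N·m clockwise.
Reaction R at support B is upward at 2.4 m, arm 2.4 m → moment R × 2.4 counterclockwise.
Balancing moments: R × 2.4 = 647.6, giving R = 270 N.

R_B ≈ 270 N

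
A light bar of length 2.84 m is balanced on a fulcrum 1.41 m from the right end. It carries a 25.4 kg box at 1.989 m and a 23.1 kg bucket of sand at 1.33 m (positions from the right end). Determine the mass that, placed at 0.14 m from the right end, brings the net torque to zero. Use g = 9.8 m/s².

m ≈ 10.1 kg

About the fulcrum (at 1.41 m from the right end):
Box: 25.4 × 9.8 = 248.9 N down at 1.989 m → arm 0.579 m, τ = 248.9 × 0.579 = 144.1 N·m counterclockwise.
Bucket of sand: 23.1 × 9.8 = 226.4 N down at 1.33 m → arm 0.08 m, τ = 226.4 × 0.08 = 18.11 N·m clockwise.
Net moment of known loads = 126 N·m counterclockwise.
An unknown mass m at 0.14 m has arm 1.27 m; its moment is m·g·1.27 clockwise.
Στ = 0 ⇒ m × 9.8 × 1.27 = 126 ⇒ m = 126 / (9.8 × 1.27) = 10.1 kg.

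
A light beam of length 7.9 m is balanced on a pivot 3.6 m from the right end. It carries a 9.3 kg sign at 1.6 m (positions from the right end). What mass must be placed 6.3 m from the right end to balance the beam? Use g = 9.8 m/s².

m ≈ 6.89 kg

Taking torques about the pivot (at 3.6 m from the right end):
Sign: 9.3 × 9.8 = 91.14 N down at 1.6 m → arm 2 m, τ = 91.14 × 2 = 182.3 N·m clockwise.
Net moment of known loads = 182.3 N·m clockwise.
An unknown mass m at 6.3 m has arm 2.7 m; its moment is m·g·2.7 counterclockwise.
Balancing moments: m × 9.8 × 2.7 = 182.3, giving m = 182.3 / (9.8 × 2.7) = 6.89 kg.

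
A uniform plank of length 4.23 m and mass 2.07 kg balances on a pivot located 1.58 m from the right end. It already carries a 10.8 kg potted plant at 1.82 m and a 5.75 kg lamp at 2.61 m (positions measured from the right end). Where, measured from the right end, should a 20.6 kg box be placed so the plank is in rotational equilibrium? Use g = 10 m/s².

x ≈ 1.11 m from the right end

Choose the pivot (at 1.58 m from the right end) as the axis so the support reaction has zero arm there.
Beam weight: 2.07 × 10 = 20.7 N down at 2.115 m → arm 0.535 m, τ = 20.7 × 0.535 = 11.07 N·m counterclockwise.
Potted plant: 10.8 × 10 = 108 N down at 1.82 m → arm 0.24 m, τ = 108 × 0.24 = 25.92 N·m counterclockwise.
Lamp: 5.75 × 10 = 57.5 N down at 2.61 m → arm 1.03 m, τ = 57.5 × 1.03 = 59.23 N·m counterclockwise.
Net moment of existing loads = 96.22 N·m counterclockwise.
The box weighs 20.6 × 10 = 206 N and must supply an equal clockwise moment, so its lever arm about the pivot is 96.22 / 206 = 0.467 m.
That puts it at 1.58 − 0.467 = 1.11 m from the right end.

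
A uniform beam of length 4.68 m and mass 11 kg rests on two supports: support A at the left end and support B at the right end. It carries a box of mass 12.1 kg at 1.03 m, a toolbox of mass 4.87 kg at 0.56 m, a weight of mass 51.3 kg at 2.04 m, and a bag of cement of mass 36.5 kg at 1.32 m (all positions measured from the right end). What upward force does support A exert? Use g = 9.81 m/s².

R_A ≈ 406 N

Sum moments about support B (its reaction then has zero moment arm).
Beam weight: 11 × 9.81 = 107.9 N down at 2.34 m → arm 2.34 m, τ = 107.9 × 2.34 = 252.5 N·m counterclockwise.
Box: 12.1 × 9.81 = 118.7 N down at 1.03 m → arm 1.03 m, τ = 118.7 × 1.03 = 122.3 N·m counterclockwise.
Toolbox: 4.87 × 9.81 = 47.77 N down at 0.56 m → arm 0.56 m, τ = 47.77 × 0.56 = 26.75 N·m counterclockwise.
Weight: 51.3 × 9.81 = 503.3 N down at 2.04 m → arm 2.04 m, τ = 503.3 × 2.04 = 1027 N·m counterclockwise.
Bag of cement: 36.5 × 9.81 = 358.1 N down at 1.32 m → arm 1.32 m, τ = 358.1 × 1.32 = 472.7 N·m counterclockwise.
Net load moment about support B = 1901 N·m counterclockwise.
Reaction R at support A is upward at 4.68 m, arm 4.68 m → moment R × 4.68 clockwise.
Balancing moments: R × 4.68 = 1901, giving R = 406 N.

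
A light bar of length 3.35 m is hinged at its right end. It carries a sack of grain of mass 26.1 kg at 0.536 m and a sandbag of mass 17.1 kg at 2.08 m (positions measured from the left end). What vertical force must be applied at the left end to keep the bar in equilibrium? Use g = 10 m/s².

Taking torques about the right end:
Sack of grain: 26.1 × 10 = 261 N down at 0.536 m → arm 2.814 m, τ = 261 × 2.814 = 734.5 N·m counterclockwise.
Sandbag: 17.1 × 10 = 171 N down at 2.08 m → arm 1.27 m, τ = 171 × 1.27 = 217.2 N·m counterclockwise.
Net moment of the loads = 951.7 N·m counterclockwise.
The upward force F acts at the left end, arm 3.35 m, giving F × 3.35 clockwise.
Στ = 0 ⇒ F × 3.35 = 951.7 ⇒ F = 951.7 / 3.35 = 284 N.

F ≈ 284 N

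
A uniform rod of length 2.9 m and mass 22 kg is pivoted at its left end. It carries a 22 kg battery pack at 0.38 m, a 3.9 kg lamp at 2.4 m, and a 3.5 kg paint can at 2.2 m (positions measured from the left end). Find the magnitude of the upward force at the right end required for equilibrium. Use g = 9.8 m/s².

Sum moments about the left end (the unknown pivot reaction has zero arm there).
Beam weight: 22 × 9.8 = 215.6 N down at 1.45 m → arm 1.45 m, τ = 215.6 × 1.45 = 312.6 N·m clockwise.
Battery pack: 22 × 9.8 = 215.6 N down at 0.38 m → arm 0.38 m, τ = 215.6 × 0.38 = 81.93 N·m clockwise.
Lamp: 3.9 × 9.8 = 38.22 N down at 2.4 m → arm 2.4 m, τ = 38.22 × 2.4 = 91.73 N·m clockwise.
Paint can: 3.5 × 9.8 = 34.3 N down at 2.2 m → arm 2.2 m, τ = 34.3 × 2.2 = 75.46 N·m clockwise.
Net moment of the loads = 561.7 N·m clockwise.
The upward force F acts at the right end, arm 2.9 m, giving F × 2.9 counterclockwise.
Setting net torque to zero: F × 2.9 = 561.7 → F = 561.7 / 2.9 = 194 N.

F ≈ 194 N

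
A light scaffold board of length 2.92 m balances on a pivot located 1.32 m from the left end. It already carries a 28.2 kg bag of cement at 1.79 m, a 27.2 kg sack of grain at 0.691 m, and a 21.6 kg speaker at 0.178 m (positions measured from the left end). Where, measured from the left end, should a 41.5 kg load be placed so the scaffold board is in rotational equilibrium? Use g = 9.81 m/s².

About the pivot (at 1.32 m from the left end):
Bag of cement: 28.2 × 9.81 = 276.6 N down at 1.79 m → arm 0.47 m, τ = 276.6 × 0.47 = 130 N·m clockwise.
Sack of grain: 27.2 × 9.81 = 266.8 N down at 0.691 m → arm 0.629 m, τ = 266.8 × 0.629 = 167.8 N·m counterclockwise.
Speaker: 21.6 × 9.81 = 211.9 N down at 0.178 m → arm 1.142 m, τ = 211.9 × 1.142 = 242 N·m counterclockwise.
Net moment of existing loads = 279.8 N·m counterclockwise.
The load weighs 41.5 × 9.81 = 407.1 N and must supply an equal clockwise moment, so its lever arm about the pivot is 279.8 / 407.1 = 0.687 m.
That puts it at 1.32 + 0.687 = 2.01 m from the left end.

x ≈ 2.01 m from the left end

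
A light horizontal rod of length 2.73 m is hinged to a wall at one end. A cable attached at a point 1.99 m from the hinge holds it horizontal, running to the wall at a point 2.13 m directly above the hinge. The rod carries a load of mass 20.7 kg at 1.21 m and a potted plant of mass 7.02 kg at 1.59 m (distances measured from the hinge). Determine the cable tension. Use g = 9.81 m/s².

Sum moments about the hinge (the unknown hinge reaction has zero arm there).
Load: 20.7 × 9.81 = 203.1 N down at 1.21 m → arm 1.21 m, τ = 203.1 × 1.21 = 245.8 N·m clockwise.
Potted plant: 7.02 × 9.81 = 68.87 N down at 1.59 m → arm 1.59 m, τ = 68.87 × 1.59 = 109.5 N·m clockwise.
Total clockwise load moment = 355.3 N·m.
The cable tension T acts at 1.99 m; only its component perpendicular to the rod, T sinθ, produces torque. sinθ = h/√(h²+d²) = 2.13/√(2.13²+1.99²) = 0.7307.
Balancing moments: T × 1.99 × 0.7307 = 355.3, giving T = 355.3 / 1.454 = 244 N.

T ≈ 244 N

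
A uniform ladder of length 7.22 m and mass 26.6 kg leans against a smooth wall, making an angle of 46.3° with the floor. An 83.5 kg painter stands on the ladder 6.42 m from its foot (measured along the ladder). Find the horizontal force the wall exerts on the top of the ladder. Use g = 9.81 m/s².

Sum moments about the foot of the ladder (the floor normal and friction both act there and drop out).
Ladder weight 26.6×9.81 = 260.9 N acts at 3.61 m along the ladder; its horizontal arm is 3.61·cos46.3° = 2.494 m → τ = 650.7 N·m clockwise.
Painter: 83.5×9.81 = 819.1 N at 6.42 m → arm 4.435 m → τ = 3633 N·m clockwise.
Wall normal N acts horizontally at the top; its moment arm is the height L sinθ = 7.22·sin46.3° = 5.22 m, counterclockwise.
Setting net torque to zero: N × 5.22 = 4284 → N = 821 N.

N_wall ≈ 821 N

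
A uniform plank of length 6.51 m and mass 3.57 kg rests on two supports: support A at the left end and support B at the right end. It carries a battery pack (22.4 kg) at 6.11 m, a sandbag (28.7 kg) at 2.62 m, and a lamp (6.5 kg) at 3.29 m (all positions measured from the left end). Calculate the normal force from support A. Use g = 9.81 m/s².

Choose support B as the axis so its reaction then has zero moment arm.
Beam weight: 3.57 × 9.81 = 35.02 N down at 3.255 m → arm 3.255 m, τ = 35.02 × 3.255 = 114 N·m counterclockwise.
Battery pack: 22.4 × 9.81 = 219.7 N down at 6.11 m → arm 0.4 m, τ = 219.7 × 0.4 = 87.88 N·m counterclockwise.
Sandbag: 28.7 × 9.81 = 281.5 N down at 2.62 m → arm 3.89 m, τ = 281.5 × 3.89 = 1095 N·m counterclockwise.
Lamp: 6.5 × 9.81 = 63.77 N down at 3.29 m → arm 3.22 m, τ = 63.77 × 3.22 = 205.3 N·m counterclockwise.
Net load moment about support B = 1502 N·m counterclockwise.
Reaction R at support A is upward at 0 m, arm 6.51 m → moment R × 6.51 clockwise.
Setting net torque to zero: R × 6.51 = 1502 → R = 231 N.

R_A ≈ 231 N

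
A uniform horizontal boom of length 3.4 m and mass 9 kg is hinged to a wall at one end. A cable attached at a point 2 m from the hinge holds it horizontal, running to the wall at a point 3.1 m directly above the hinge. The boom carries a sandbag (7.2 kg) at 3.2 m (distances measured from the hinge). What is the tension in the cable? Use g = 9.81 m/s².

Sum moments about the hinge (the unknown hinge reaction has zero arm there).
Beam weight: 9 × 9.81 = 88.29 N down at 1.7 m → arm 1.7 m, τ = 88.29 × 1.7 = 150.1 N·m clockwise.
Sandbag: 7.2 × 9.81 = 70.63 N down at 3.2 m → arm 3.2 m, τ = 70.63 × 3.2 = 226 N·m clockwise.
Total clockwise load moment = 376.1 N·m.
The cable tension T acts at 2 m; only its component perpendicular to the boom, T sinθ, produces torque. sinθ = h/√(h²+d²) = 3.1/√(3.1²+2²) = 0.8403.
For rotational equilibrium, T × 2 × 0.8403 = 376.1, so T = 376.1 / 1.681 = 224 N.

T ≈ 224 N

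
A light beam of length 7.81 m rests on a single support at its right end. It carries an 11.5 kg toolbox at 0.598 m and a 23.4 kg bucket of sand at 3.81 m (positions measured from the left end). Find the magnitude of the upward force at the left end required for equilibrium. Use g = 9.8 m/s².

F ≈ 222 N

About the right end:
Toolbox: 11.5 × 9.8 = 112.7 N down at 0.598 m → arm 7.212 m, τ = 112.7 × 7.212 = 812.8 N·m counterclockwise.
Bucket of sand: 23.4 × 9.8 = 229.3 N down at 3.81 m → arm 4 m, τ = 229.3 × 4 = 917.2 N·m counterclockwise.
Net moment of the loads = 1730 N·m counterclockwise.
The upward force F acts at the left end, arm 7.81 m, giving F × 7.81 clockwise.
Balancing moments: F × 7.81 = 1730, giving F = 1730 / 7.81 = 222 N.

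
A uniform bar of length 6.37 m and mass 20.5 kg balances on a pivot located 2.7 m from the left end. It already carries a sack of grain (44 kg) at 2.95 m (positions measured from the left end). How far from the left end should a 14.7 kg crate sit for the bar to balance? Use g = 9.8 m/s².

Take moments about the pivot (at 2.7 m from the left end).
Beam weight: 20.5 × 9.8 = 200.9 N down at 3.185 m → arm 0.485 m, τ = 200.9 × 0.485 = 97.44 N·m clockwise.
Sack of grain: 44 × 9.8 = 431.2 N down at 2.95 m → arm 0.25 m, τ = 431.2 × 0.25 = 107.8 N·m clockwise.
Net moment of existing loads = 205.2 N·m clockwise.
The crate weighs 14.7 × 9.8 = 144.1 N and must supply an equal counterclockwise moment, so its lever arm about the pivot is 205.2 / 144.1 = 1.42 m.
That puts it at 2.7 − 1.42 = 1.28 m from the left end.

x ≈ 1.28 m from the left end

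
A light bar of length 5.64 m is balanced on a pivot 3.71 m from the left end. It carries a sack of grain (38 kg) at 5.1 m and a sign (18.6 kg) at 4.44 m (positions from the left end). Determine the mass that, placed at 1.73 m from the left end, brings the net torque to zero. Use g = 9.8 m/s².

About the pivot (at 3.71 m from the left end):
Sack of grain: 38 × 9.8 = 372.4 N down at 5.1 m → arm 1.39 m, τ = 372.4 × 1.39 = 517.6 N·m clockwise.
Sign: 18.6 × 9.8 = 182.3 N down at 4.44 m → arm 0.73 m, τ = 182.3 × 0.73 = 133.1 N·m clockwise.
Net moment of known loads = 650.7 N·m clockwise.
An unknown mass m at 1.73 m has arm 1.98 m; its moment is m·g·1.98 counterclockwise.
For rotational equilibrium, m × 9.8 × 1.98 = 650.7, so m = 650.7 / (9.8 × 1.98) = 33.5 kg.

m ≈ 33.5 kg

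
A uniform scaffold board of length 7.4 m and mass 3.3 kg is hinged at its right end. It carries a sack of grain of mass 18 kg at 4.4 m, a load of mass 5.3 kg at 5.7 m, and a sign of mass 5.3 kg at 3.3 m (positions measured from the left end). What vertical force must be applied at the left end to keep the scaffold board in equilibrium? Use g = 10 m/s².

Taking torques about the right end:
Beam weight: 3.3 × 10 = 33 N down at 3.7 m → arm 3.7 m, τ = 33 × 3.7 = 122.1 N·m counterclockwise.
Sack of grain: 18 × 10 = 180 N down at 4.4 m → arm 3 m, τ = 180 × 3 = 540 N·m counterclockwise.
Load: 5.3 × 10 = 53 N down at 5.7 m → arm 1.7 m, τ = 53 × 1.7 = 90.1 N·m counterclockwise.
Sign: 5.3 × 10 = 53 N down at 3.3 m → arm 4.1 m, τ = 53 × 4.1 = 217.3 N·m counterclockwise.
Net moment of the loads = 969.5 N·m counterclockwise.
The upward force F acts at the left end, arm 7.4 m, giving F × 7.4 clockwise.
Setting net torque to zero: F × 7.4 = 969.5 → F = 969.5 / 7.4 = 131 N.

F ≈ 131 N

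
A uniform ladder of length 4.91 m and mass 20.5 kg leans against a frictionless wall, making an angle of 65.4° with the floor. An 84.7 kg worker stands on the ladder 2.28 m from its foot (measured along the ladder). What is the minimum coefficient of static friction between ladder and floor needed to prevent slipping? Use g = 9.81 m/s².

μ_min ≈ 0.216

Taking torques about the foot of the ladder:
Ladder weight 20.5×9.81 = 201.1 N acts at 2.455 m along the ladder; its horizontal arm is 2.455·cos65.4° = 1.022 m → τ = 205.5 N·m clockwise.
Worker: 84.7×9.81 = 830.9 N at 2.28 m → arm 0.9491 m → τ = 788.6 N·m clockwise.
Wall normal N acts horizontally at the top; its moment arm is the height L sinθ = 4.91·sin65.4° = 4.464 m, counterclockwise.
Setting net torque to zero: N × 4.464 = 994.1 → N = 222.7 N.
ΣFx = 0 ⇒ f = N_wall = 222.7 N. ΣFy = 0 ⇒ N_floor = 1032 N.
μ_min = f / N_floor = 222.7 / 1032 = 0.216.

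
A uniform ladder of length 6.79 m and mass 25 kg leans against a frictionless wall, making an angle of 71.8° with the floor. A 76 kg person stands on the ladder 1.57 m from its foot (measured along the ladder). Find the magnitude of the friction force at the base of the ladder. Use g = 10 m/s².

f ≈ 98.9 N

Take moments about the foot of the ladder.
Ladder weight 25×10 = 250 N acts at 3.395 m along the ladder; its horizontal arm is 3.395·cos71.8° = 1.06 m → τ = 265 N·m clockwise.
Person: 76×10 = 760 N at 1.57 m → arm 0.4904 m → τ = 372.7 N·m clockwise.
Wall normal N acts horizontally at the top; its moment arm is the height L sinθ = 6.79·sin71.8° = 6.45 m, counterclockwise.
For rotational equilibrium, N × 6.45 = 637.7, so N = 98.9 N.
ΣFx = 0: friction at the foot balances the wall's push, so f = N_wall = 98.9 N.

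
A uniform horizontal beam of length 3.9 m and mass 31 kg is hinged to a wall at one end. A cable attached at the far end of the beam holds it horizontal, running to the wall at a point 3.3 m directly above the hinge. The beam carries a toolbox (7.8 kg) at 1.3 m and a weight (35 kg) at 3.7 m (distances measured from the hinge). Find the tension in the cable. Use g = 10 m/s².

T ≈ 794 N

Taking torques about the hinge:
Beam weight: 31 × 10 = 310 N down at 1.95 m → arm 1.95 m, τ = 310 × 1.95 = 604.5 N·m clockwise.
Toolbox: 7.8 × 10 = 78 N down at 1.3 m → arm 1.3 m, τ = 78 × 1.3 = 101.4 N·m clockwise.
Weight: 35 × 10 = 350 N down at 3.7 m → arm 3.7 m, τ = 350 × 3.7 = 1295 N·m clockwise.
Total clockwise load moment = 2001 N·m.
The cable tension T acts at 3.9 m; only its component perpendicular to the beam, T sinθ, produces torque. sinθ = h/√(h²+d²) = 3.3/√(3.3²+3.9²) = 0.6459.
Στ = 0 ⇒ T × 3.9 × 0.6459 = 2001 ⇒ T = 2001 / 2.519 = 794 N.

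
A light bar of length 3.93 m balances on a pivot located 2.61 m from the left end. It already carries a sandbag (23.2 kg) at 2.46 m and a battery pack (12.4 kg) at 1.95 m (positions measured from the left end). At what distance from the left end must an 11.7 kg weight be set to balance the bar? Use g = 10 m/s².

x ≈ 3.61 m from the left end

Take moments about the pivot (at 2.61 m from the left end).
Sandbag: 23.2 × 10 = 232 N down at 2.46 m → arm 0.15 m, τ = 232 × 0.15 = 34.8 N·m counterclockwise.
Battery pack: 12.4 × 10 = 124 N down at 1.95 m → arm 0.66 m, τ = 124 × 0.66 = 81.84 N·m counterclockwise.
Net moment of existing loads = 116.6 N·m counterclockwise.
The weight weighs 11.7 × 10 = 117 N and must supply an equal clockwise moment, so its lever arm about the pivot is 116.6 / 117 = 0.997 m.
That puts it at 2.61 + 0.997 = 3.61 m from the left end.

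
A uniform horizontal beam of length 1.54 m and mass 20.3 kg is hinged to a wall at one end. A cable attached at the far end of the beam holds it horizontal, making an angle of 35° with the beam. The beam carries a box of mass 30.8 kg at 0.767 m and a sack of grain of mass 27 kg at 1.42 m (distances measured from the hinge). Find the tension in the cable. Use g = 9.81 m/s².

T ≈ 862 N

Choose the hinge as the axis so the unknown hinge reaction has zero arm there.
Beam weight: 20.3 × 9.81 = 199.1 N down at 0.77 m → arm 0.77 m, τ = 199.1 × 0.77 = 153.3 N·m clockwise.
Box: 30.8 × 9.81 = 302.1 N down at 0.767 m → arm 0.767 m, τ = 302.1 × 0.767 = 231.7 N·m clockwise.
Sack of grain: 27 × 9.81 = 264.9 N down at 1.42 m → arm 1.42 m, τ = 264.9 × 1.42 = 376.2 N·m clockwise.
Total clockwise load moment = 761.2 N·m.
The cable tension T acts at 1.54 m; only its component perpendicular to the beam, T sinθ, produces torque. sin 35° = 0.5736.
Setting net torque to zero: T × 1.54 × 0.5736 = 761.2 → T = 761.2 / 0.8833 = 862 N.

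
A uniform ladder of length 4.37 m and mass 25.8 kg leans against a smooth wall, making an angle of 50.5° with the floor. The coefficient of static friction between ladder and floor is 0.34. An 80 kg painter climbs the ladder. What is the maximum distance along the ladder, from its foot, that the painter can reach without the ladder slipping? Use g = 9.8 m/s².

d ≈ 1.68 m

Take moments about the foot of the ladder.
Ladder weight 25.8×9.8 = 252.8 N acts at 2.185 m along the ladder; its horizontal arm is 2.185·cos50.5° = 1.39 m → τ = 351.4 N·m clockwise.
Painter weight 80×9.8 = 784 N at distance d → arm d·cos50.5° → τ = 784·d·0.6361 clockwise.
Wall normal N at the top has arm L sinθ = 3.372 m counterclockwise, so Στ = 0 gives N·3.372 = 351.4 + 498.7·d.
ΣFy = 0 ⇒ N_floor = 1037 N, so the maximum friction is μ_s·N_floor = 0.34×1037 = 352.6 N. ΣFx = 0 ⇒ N_wall = f, so at the slipping point N = 352.6 N.
Substituting: 352.6×3.372 = 351.4 + 498.7·d ⇒ d = (1189 − 351.4) / 498.7 = 1.68 m.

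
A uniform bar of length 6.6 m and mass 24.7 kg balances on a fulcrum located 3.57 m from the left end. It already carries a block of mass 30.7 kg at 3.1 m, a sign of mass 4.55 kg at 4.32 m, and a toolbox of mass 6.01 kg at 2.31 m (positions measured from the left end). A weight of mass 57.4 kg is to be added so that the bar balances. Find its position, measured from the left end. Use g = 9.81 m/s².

Sum moments about the fulcrum (at 3.57 m from the left end) (the support reaction has zero arm there).
Beam weight: 24.7 × 9.81 = 242.3 N down at 3.3 m → arm 0.27 m, τ = 242.3 × 0.27 = 65.42 N·m counterclockwise.
Block: 30.7 × 9.81 = 301.2 N down at 3.1 m → arm 0.47 m, τ = 301.2 × 0.47 = 141.6 N·m counterclockwise.
Sign: 4.55 × 9.81 = 44.64 N down at 4.32 m → arm 0.75 m, τ = 44.64 × 0.75 = 33.48 N·m clockwise.
Toolbox: 6.01 × 9.81 = 58.96 N down at 2.31 m → arm 1.26 m, τ = 58.96 × 1.26 = 74.29 N·m counterclockwise.
Net moment of existing loads = 247.8 N·m counterclockwise.
The weight weighs 57.4 × 9.81 = 563.1 N and must supply an equal clockwise moment, so its lever arm about the fulcrum is 247.8 / 563.1 = 0.44 m.
That puts it at 3.57 + 0.44 = 4.01 m from the left end.

x ≈ 4.01 m from the left end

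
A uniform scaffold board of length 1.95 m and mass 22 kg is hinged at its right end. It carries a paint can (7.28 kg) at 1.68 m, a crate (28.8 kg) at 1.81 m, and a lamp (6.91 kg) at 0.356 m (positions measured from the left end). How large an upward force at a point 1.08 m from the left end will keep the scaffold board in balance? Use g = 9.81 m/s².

Sum moments about the right end (the unknown pivot reaction has zero arm there).
Beam weight: 22 × 9.81 = 215.8 N down at 0.975 m → arm 0.975 m, τ = 215.8 × 0.975 = 210.4 N·m counterclockwise.
Paint can: 7.28 × 9.81 = 71.42 N down at 1.68 m → arm 0.27 m, τ = 71.42 × 0.27 = 19.28 N·m counterclockwise.
Crate: 28.8 × 9.81 = 282.5 N down at 1.81 m → arm 0.14 m, τ = 282.5 × 0.14 = 39.55 N·m counterclockwise.
Lamp: 6.91 × 9.81 = 67.79 N down at 0.356 m → arm 1.594 m, τ = 67.79 × 1.594 = 108.1 N·m counterclockwise.
Net moment of the loads = 377.3 N·m counterclockwise.
The upward force F acts at a point 1.08 m from the left end, arm 0.87 m, giving F × 0.87 clockwise.
Balancing moments: F × 0.87 = 377.3, giving F = 377.3 / 0.87 = 434 N.

F ≈ 434 N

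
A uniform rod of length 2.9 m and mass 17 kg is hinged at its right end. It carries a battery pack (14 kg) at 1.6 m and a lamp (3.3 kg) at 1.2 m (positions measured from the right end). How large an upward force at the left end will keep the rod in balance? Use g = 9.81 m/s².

F ≈ 173 N

Sum moments about the right end (the unknown pivot reaction has zero arm there).
Beam weight: 17 × 9.81 = 166.8 N down at 1.45 m → arm 1.45 m, τ = 166.8 × 1.45 = 241.9 N·m counterclockwise.
Battery pack: 14 × 9.81 = 137.3 N down at 1.6 m → arm 1.6 m, τ = 137.3 × 1.6 = 219.7 N·m counterclockwise.
Lamp: 3.3 × 9.81 = 32.37 N down at 1.2 m → arm 1.2 m, τ = 32.37 × 1.2 = 38.84 N·m counterclockwise.
Net moment of the loads = 500.4 N·m counterclockwise.
The upward force F acts at the left end, arm 2.9 m, giving F × 2.9 clockwise.
Balancing moments: F × 2.9 = 500.4, giving F = 500.4 / 2.9 = 173 N.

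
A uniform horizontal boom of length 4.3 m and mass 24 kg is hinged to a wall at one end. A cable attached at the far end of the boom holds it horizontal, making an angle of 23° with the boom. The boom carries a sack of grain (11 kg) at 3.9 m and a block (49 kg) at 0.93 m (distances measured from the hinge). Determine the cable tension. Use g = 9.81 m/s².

T ≈ 818 N

About the hinge:
Beam weight: 24 × 9.81 = 235.4 N down at 2.15 m → arm 2.15 m, τ = 235.4 × 2.15 = 506.1 N·m clockwise.
Sack of grain: 11 × 9.81 = 107.9 N down at 3.9 m → arm 3.9 m, τ = 107.9 × 3.9 = 420.8 N·m clockwise.
Block: 49 × 9.81 = 480.7 N down at 0.93 m → arm 0.93 m, τ = 480.7 × 0.93 = 447.1 N·m clockwise.
Total clockwise load moment = 1374 N·m.
The cable tension T acts at 4.3 m; only its component perpendicular to the boom, T sinθ, produces torque. sin 23° = 0.3907.
Στ = 0 ⇒ T × 4.3 × 0.3907 = 1374 ⇒ T = 1374 / 1.68 = 818 N.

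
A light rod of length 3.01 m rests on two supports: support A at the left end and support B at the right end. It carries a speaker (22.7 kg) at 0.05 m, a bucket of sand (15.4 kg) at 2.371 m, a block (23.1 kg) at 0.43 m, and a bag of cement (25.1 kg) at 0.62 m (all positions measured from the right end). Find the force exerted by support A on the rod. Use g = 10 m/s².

About support B:
Speaker: 22.7 × 10 = 227 N down at 0.05 m → arm 0.05 m, τ = 227 × 0.05 = 11.35 N·m counterclockwise.
Bucket of sand: 15.4 × 10 = 154 N down at 2.371 m → arm 2.371 m, τ = 154 × 2.371 = 365.1 N·m counterclockwise.
Block: 23.1 × 10 = 231 N down at 0.43 m → arm 0.43 m, τ = 231 × 0.43 = 99.33 N·m counterclockwise.
Bag of cement: 25.1 × 10 = 251 N down at 0.62 m → arm 0.62 m, τ = 251 × 0.62 = 155.6 N·m counterclockwise.
Net load moment about support B = 631.4 N·m counterclockwise.
Reaction R at support A is upward at 3.01 m, arm 3.01 m → moment R × 3.01 clockwise.
For rotational equilibrium, R × 3.01 = 631.4, so R = 210 N.

R_A ≈ 210 N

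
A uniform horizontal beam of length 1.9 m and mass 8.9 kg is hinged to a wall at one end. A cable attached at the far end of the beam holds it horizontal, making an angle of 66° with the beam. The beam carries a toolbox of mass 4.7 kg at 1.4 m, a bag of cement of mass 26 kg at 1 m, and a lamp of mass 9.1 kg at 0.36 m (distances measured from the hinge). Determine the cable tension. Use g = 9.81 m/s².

T ≈ 250 N

Take moments about the hinge.
Beam weight: 8.9 × 9.81 = 87.31 N down at 0.95 m → arm 0.95 m, τ = 87.31 × 0.95 = 82.94 N·m clockwise.
Toolbox: 4.7 × 9.81 = 46.11 N down at 1.4 m → arm 1.4 m, τ = 46.11 × 1.4 = 64.55 N·m clockwise.
Bag of cement: 26 × 9.81 = 255.1 N down at 1 m → arm 1 m, τ = 255.1 × 1 = 255.1 N·m clockwise.
Lamp: 9.1 × 9.81 = 89.27 N down at 0.36 m → arm 0.36 m, τ = 89.27 × 0.36 = 32.14 N·m clockwise.
Total clockwise load moment = 434.7 N·m.
The cable tension T acts at 1.9 m; only its component perpendicular to the beam, T sinθ, produces torque. sin 66° = 0.9135.
Balancing moments: T × 1.9 × 0.9135 = 434.7, giving T = 434.7 / 1.736 = 250 N.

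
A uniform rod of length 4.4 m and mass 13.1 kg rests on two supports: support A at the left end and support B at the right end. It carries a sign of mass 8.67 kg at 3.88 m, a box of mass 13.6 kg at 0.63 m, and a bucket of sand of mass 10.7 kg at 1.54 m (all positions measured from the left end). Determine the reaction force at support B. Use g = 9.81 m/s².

Taking torques about support A:
Beam weight: 13.1 × 9.81 = 128.5 N down at 2.2 m → arm 2.2 m, τ = 128.5 × 2.2 = 282.7 N·m clockwise.
Sign: 8.67 × 9.81 = 85.05 N down at 3.88 m → arm 3.88 m, τ = 85.05 × 3.88 = 330 N·m clockwise.
Box: 13.6 × 9.81 = 133.4 N down at 0.63 m → arm 0.63 m, τ = 133.4 × 0.63 = 84.04 N·m clockwise.
Bucket of sand: 10.7 × 9.81 = 105 N down at 1.54 m → arm 1.54 m, τ = 105 × 1.54 = 161.7 N·m clockwise.
Net load moment about support A = 858.4 N·m clockwise.
Reaction R at support B is upward at 4.4 m, arm 4.4 m → moment R × 4.4 counterclockwise.
Setting net torque to zero: R × 4.4 = 858.4 → R = 195 N.

R_B ≈ 195 N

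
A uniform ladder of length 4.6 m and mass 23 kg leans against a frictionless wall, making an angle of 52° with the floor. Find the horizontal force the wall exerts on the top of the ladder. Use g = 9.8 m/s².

N_wall ≈ 88.1 N

Sum moments about the foot of the ladder (the floor normal and friction both act there and drop out).
Ladder weight 23×9.8 = 225.4 N acts at 2.3 m along the ladder; its horizontal arm is 2.3·cos52° = 1.416 m → τ = 319.2 N·m clockwise.
Wall normal N acts horizontally at the top; its moment arm is the height L sinθ = 4.6·sin52° = 3.625 m, counterclockwise.
Στ = 0 ⇒ N × 3.625 = 319.2 ⇒ N = 88.1 N.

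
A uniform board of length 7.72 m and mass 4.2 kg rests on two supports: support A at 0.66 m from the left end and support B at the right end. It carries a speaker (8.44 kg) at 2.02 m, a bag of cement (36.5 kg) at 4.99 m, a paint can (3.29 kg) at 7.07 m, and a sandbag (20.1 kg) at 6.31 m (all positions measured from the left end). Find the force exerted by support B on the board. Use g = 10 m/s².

Sum moments about support A (its reaction then has zero moment arm).
Beam weight: 4.2 × 10 = 42 N down at 3.86 m → arm 3.2 m, τ = 42 × 3.2 = 134.4 N·m clockwise.
Speaker: 8.44 × 10 = 84.4 N down at 2.02 m → arm 1.36 m, τ = 84.4 × 1.36 = 114.8 N·m clockwise.
Bag of cement: 36.5 × 10 = 365 N down at 4.99 m → arm 4.33 m, τ = 365 × 4.33 = 1580 N·m clockwise.
Paint can: 3.29 × 10 = 32.9 N down at 7.07 m → arm 6.41 m, τ = 32.9 × 6.41 = 210.9 N·m clockwise.
Sandbag: 20.1 × 10 = 201 N down at 6.31 m → arm 5.65 m, τ = 201 × 5.65 = 1136 N·m clockwise.
Net load moment about support A = 3176 N·m clockwise.
Reaction R at support B is upward at 7.72 m, arm 7.06 m → moment R × 7.06 counterclockwise.
For rotational equilibrium, R × 7.06 = 3176, so R = 450 N.

R_B ≈ 450 N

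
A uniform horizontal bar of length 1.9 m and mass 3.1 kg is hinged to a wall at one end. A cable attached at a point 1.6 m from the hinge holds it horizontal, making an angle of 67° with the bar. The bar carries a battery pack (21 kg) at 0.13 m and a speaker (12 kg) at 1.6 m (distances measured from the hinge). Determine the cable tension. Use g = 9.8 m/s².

T ≈ 166 N

Sum moments about the hinge (the unknown hinge reaction has zero arm there).
Beam weight: 3.1 × 9.8 = 30.38 N down at 0.95 m → arm 0.95 m, τ = 30.38 × 0.95 = 28.86 N·m clockwise.
Battery pack: 21 × 9.8 = 205.8 N down at 0.13 m → arm 0.13 m, τ = 205.8 × 0.13 = 26.75 N·m clockwise.
Speaker: 12 × 9.8 = 117.6 N down at 1.6 m → arm 1.6 m, τ = 117.6 × 1.6 = 188.2 N·m clockwise.
Total clockwise load moment = 243.8 N·m.
The cable tension T acts at 1.6 m; only its component perpendicular to the bar, T sinθ, produces torque. sin 67° = 0.9205.
Balancing moments: T × 1.6 × 0.9205 = 243.8, giving T = 243.8 / 1.473 = 166 N.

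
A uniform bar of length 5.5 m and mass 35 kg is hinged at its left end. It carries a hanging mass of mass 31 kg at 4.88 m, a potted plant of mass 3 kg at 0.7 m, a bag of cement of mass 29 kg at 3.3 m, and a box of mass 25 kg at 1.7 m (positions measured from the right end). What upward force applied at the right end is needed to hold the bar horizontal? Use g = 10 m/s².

Taking torques about the left end:
Beam weight: 35 × 10 = 350 N down at 2.75 m → arm 2.75 m, τ = 350 × 2.75 = 962.5 N·m clockwise.
Hanging mass: 31 × 10 = 310 N down at 4.88 m → arm 0.62 m, τ = 310 × 0.62 = 192.2 N·m clockwise.
Potted plant: 3 × 10 = 30 N down at 0.7 m → arm 4.8 m, τ = 30 × 4.8 = 144 N·m clockwise.
Bag of cement: 29 × 10 = 290 N down at 3.3 m → arm 2.2 m, τ = 290 × 2.2 = 638 N·m clockwise.
Box: 25 × 10 = 250 N down at 1.7 m → arm 3.8 m, τ = 250 × 3.8 = 950 N·m clockwise.
Net moment of the loads = 2887 N·m clockwise.
The upward force F acts at the right end, arm 5.5 m, giving F × 5.5 counterclockwise.
For rotational equilibrium, F × 5.5 = 2887, so F = 2887 / 5.5 = 525 N.

F ≈ 525 N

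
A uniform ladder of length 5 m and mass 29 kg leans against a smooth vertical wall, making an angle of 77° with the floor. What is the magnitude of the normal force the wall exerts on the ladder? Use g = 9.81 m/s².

Sum moments about the foot of the ladder (the floor normal and friction both act there and drop out).
Ladder weight 29×9.81 = 284.5 N acts at 2.5 m along the ladder; its horizontal arm is 2.5·cos77° = 0.5624 m → τ = 160 N·m clockwise.
Wall normal N acts horizontally at the top; its moment arm is the height L sinθ = 5·sin77° = 4.872 m, counterclockwise.
Στ = 0 ⇒ N × 4.872 = 160 ⇒ N = 32.8 N.

N_wall ≈ 32.8 N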